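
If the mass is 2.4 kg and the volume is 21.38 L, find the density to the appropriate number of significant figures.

0.11 kg/L

density = 2.4 kg ÷ 21.38 L = 0.112254443405… kg/L.
2.4 has 2 significant figures; 21.38 has 4.
Division/multiplication keeps the fewest: 2 significant figures.
Rounded: 0.11 kg/L.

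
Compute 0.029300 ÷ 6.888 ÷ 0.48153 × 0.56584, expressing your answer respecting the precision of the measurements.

0.029300 ÷ 6.888 ÷ 0.48153 × 0.56584 = 0.00499855848083…
Multiplication/division keeps the fewest significant figures: 0.029300 → 5 s.f., 6.888 → 4 s.f., 0.48153 → 5 s.f., 0.56584 → 5 s.f.; limit is 4.
Rounded to 4 significant figures: 0.004999.

0.004999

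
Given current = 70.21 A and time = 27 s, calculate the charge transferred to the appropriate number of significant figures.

1.9 × 10^3 C

charge transferred = 70.21 A × 27 s = 1895.67 C.
70.21 has 4 significant figures; 27 has 2.
Division/multiplication keeps the fewest: 2 significant figures.
Rounded: 1.9 × 10^3 C.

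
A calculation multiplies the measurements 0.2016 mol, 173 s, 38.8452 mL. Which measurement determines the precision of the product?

173 s

0.2016 mol → 4 s.f.; 173 s → 3 s.f.; 38.8452 mL → 6 s.f.
The fewest is 3 significant figures, from 173 s.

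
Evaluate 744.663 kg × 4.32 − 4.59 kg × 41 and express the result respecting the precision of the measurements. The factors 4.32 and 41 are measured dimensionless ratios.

3.03 × 10³ kg

744.663 × 4.32 = 3216.94416 → 3.22 × 10³ kg (3 s.f., last digit at the 10^1 place).
4.59 × 41 = 188.19 → 1.9 × 10² kg (2 s.f., last digit at the 10^1 place).
Difference: 3028.75416 kg; keep the coarser place, 10^1.
Result: 3.03 × 10³ kg.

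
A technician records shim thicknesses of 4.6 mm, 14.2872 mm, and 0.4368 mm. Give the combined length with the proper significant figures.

19.3 mm

4.6 mm + 14.2872 mm + 0.4368 mm = 19.3240 mm.
Addition/subtraction keeps the fewest decimal places: 4.6 → 1 decimal place, 14.2872 → 4 decimal places, 0.4368 → 4 decimal places; limit is 1.
Rounded to 1 decimal place: 19.3 mm.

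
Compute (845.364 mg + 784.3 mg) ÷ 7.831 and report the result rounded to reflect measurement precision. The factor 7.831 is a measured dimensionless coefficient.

208.1 mg

845.364 mg + 784.3 mg = 1629.664 mg; the sum is limited to 1 decimal place (5 s.f.).
Carrying full precision, 1629.664 ÷ 7.831 = 208.104201251… mg; 7.831 has 4 s.f., so the result keeps min(5, 4) = 4 s.f.
Rounded to 4 significant figures: 208.1 mg.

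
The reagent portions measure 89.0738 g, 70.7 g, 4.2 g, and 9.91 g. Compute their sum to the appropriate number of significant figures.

173.9 g

89.0738 g + 70.7 g + 4.2 g + 9.91 g = 173.8838 g.
Addition/subtraction keeps the fewest decimal places: 89.0738 → 4 decimal places, 70.7 → 1 decimal place, 4.2 → 1 decimal place, 9.91 → 2 decimal places; limit is 1.
Rounded to 1 decimal place: 173.9 g.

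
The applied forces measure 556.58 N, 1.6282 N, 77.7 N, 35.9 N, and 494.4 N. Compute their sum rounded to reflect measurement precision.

556.58 N + 1.6282 N + 77.7 N + 35.9 N + 494.4 N = 1166.2082 N.
Addition/subtraction keeps the fewest decimal places: 556.58 → 2 decimal places, 1.6282 → 4 decimal places, 77.7 → 1 decimal place, 35.9 → 1 decimal place, 494.4 → 1 decimal place; limit is 1.
Rounded to 1 decimal place: 1166.2 N.

1166.2 N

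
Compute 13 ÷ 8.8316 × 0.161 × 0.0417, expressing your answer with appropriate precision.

13 ÷ 8.8316 × 0.161 × 0.0417 = 0.00988247882603…
Multiplication/division keeps the fewest significant figures: 13 → 2 s.f., 8.8316 → 5 s.f., 0.161 → 3 s.f., 0.0417 → 3 s.f.; limit is 2.
Rounded to 2 significant figures: 0.0099.

0.0099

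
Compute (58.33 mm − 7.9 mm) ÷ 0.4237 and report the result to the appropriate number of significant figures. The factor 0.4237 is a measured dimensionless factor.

119 mm

58.33 mm − 7.9 mm = 50.43 mm; the difference is limited to 1 decimal place (3 s.f.).
Carrying full precision, 50.43 ÷ 0.4237 = 119.022893557… mm; 0.4237 has 4 s.f., so the result keeps min(3, 4) = 3 s.f.
Rounded to 3 significant figures: 119 mm.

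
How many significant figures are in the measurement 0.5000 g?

4

0.5000: leading zeros are not significant; trailing zeros after a decimal point are significant.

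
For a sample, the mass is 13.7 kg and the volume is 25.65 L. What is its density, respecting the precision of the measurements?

density = 13.7 kg ÷ 25.65 L = 0.534113060429… kg/L.
13.7 has 3 significant figures; 25.65 has 4.
Division/multiplication keeps the fewest: 3 significant figures.
Rounded: 0.534 kg/L.

0.534 kg/L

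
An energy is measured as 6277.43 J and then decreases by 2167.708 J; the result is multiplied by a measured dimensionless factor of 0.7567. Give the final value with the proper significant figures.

6277.43 J − 2167.708 J = 4109.722 J; the difference is limited to 2 decimal places (6 s.f.).
Carrying full precision, 4109.722 × 0.7567 = 3109.8266374 J; 0.7567 has 4 s.f., so the result keeps min(6, 4) = 4 s.f.
Rounded to 4 significant figures: 3.110 × 10³ J.

3.110 × 10³ J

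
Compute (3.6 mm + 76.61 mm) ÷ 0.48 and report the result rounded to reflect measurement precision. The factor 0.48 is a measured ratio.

1.7 × 10^2 mm

3.6 mm + 76.61 mm = 80.21 mm; the sum is limited to 1 decimal place (3 s.f.).
Carrying full precision, 80.21 ÷ 0.48 = 167.104166667… mm; 0.48 has 2 s.f., so the result keeps min(3, 2) = 2 s.f.
Rounded to 2 significant figures: 1.7 × 10^2 mm.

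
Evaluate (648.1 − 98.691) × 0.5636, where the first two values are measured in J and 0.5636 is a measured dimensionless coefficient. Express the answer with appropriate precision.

648.1 J − 98.691 J = 549.409 J; the difference is limited to 1 decimal place (4 s.f.).
Carrying full precision, 549.409 × 0.5636 = 309.6469124 J; 0.5636 has 4 s.f., so the result keeps min(4, 4) = 4 s.f.
Rounded to 4 significant figures: 3.096 × 10² J.

3.096 × 10² J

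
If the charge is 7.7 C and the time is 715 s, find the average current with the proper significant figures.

0.011 A

average current = 7.7 C ÷ 715 s = 0.0107692307692… A.
7.7 has 2 significant figures; 715 has 3.
Division/multiplication keeps the fewest: 2 significant figures.
Rounded: 0.011 A.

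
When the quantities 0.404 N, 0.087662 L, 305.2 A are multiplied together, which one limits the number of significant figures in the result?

0.404 N

0.404 N → 3 s.f.; 0.087662 L → 5 s.f.; 305.2 A → 4 s.f.
The fewest is 3 significant figures, from 0.404 N.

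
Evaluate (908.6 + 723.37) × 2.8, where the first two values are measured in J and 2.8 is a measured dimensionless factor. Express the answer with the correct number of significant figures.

908.6 J + 723.37 J = 1631.97 J; the sum is limited to 1 decimal place (5 s.f.).
Carrying full precision, 1631.97 × 2.8 = 4569.516 J; 2.8 has 2 s.f., so the result keeps min(5, 2) = 2 s.f.
Rounded to 2 significant figures: 4.6 × 10³ J.

4.6 × 10³ J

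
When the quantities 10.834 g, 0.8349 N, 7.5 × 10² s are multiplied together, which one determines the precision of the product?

10.834 g → 5 s.f.; 0.8349 N → 4 s.f.; 7.5 × 10² s → 2 s.f.
The fewest is 2 significant figures, from 7.5 × 10² s.

7.5 × 10² s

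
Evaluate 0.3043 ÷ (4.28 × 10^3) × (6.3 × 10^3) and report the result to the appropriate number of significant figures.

0.45

0.3043 ÷ (4.28 × 10^3) × (6.3 × 10^3) = 0.447918224299…
Multiplication/division keeps the fewest significant figures: 0.3043 → 4 s.f., 4.28 × 10^3 → 3 s.f., 6.3 × 10^3 → 2 s.f.; limit is 2.
Rounded to 2 significant figures: 0.45.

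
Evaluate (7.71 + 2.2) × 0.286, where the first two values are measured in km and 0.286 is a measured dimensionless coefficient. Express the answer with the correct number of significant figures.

2.8 km

7.71 km + 2.2 km = 9.91 km; the sum is limited to 1 decimal place (2 s.f.).
Carrying full precision, 9.91 × 0.286 = 2.83426 km; 0.286 has 3 s.f., so the result keeps min(2, 3) = 2 s.f.
Rounded to 2 significant figures: 2.8 km.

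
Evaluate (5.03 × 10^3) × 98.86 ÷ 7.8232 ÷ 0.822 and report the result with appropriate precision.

(5.03 × 10^3) × 98.86 ÷ 7.8232 ÷ 0.822 = 77327.2099282…
Multiplication/division keeps the fewest significant figures: 5.03 × 10^3 → 3 s.f., 98.86 → 4 s.f., 7.8232 → 5 s.f., 0.822 → 3 s.f.; limit is 3.
Rounded to 3 significant figures: 7.73 × 10^4.

7.73 × 10^4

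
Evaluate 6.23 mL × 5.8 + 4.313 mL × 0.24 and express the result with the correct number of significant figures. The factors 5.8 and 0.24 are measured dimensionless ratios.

37 mL

6.23 × 5.8 = 36.134 → 36 mL (2 s.f., last digit at the 10^0 place).
4.313 × 0.24 = 1.03512 → 1.0 mL (2 s.f., last digit at the 10^-1 place).
Sum: 37.16912 mL; keep the coarser place, 10^0.
Result: 37 mL.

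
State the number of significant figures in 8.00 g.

8.00: trailing zeros after a decimal point are significant.

3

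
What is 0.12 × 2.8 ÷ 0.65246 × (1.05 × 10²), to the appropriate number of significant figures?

54

0.12 × 2.8 ÷ 0.65246 × (1.05 × 10²) = 54.072280293…
Multiplication/division keeps the fewest significant figures: 0.12 → 2 s.f., 2.8 → 2 s.f., 0.65246 → 5 s.f., 1.05 × 10² → 3 s.f.; limit is 2.
Rounded to 2 significant figures: 54.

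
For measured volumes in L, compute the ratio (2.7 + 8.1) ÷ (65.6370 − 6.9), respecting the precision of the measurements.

2.7 + 8.1 = 10.8, limited to 1 d.p. → 3 s.f.; 65.6370 − 6.9 = 58.7370, limited to 1 d.p. → 3 s.f.
Carrying full precision, 10.8 ÷ 58.7370 = 0.183870473466…; keep min(3, 3) = 3 s.f.
Rounded to 3 significant figures: 0.184.

0.184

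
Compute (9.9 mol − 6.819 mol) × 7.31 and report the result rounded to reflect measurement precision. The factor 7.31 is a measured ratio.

23 mol

9.9 mol − 6.819 mol = 3.081 mol; the difference is limited to 1 decimal place (2 s.f.).
Carrying full precision, 3.081 × 7.31 = 22.52211 mol; 7.31 has 3 s.f., so the result keeps min(2, 3) = 2 s.f.
Rounded to 2 significant figures: 23 mol.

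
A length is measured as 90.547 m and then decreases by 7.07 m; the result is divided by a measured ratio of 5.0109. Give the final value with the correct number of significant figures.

16.66 m

90.547 m − 7.07 m = 83.477 m; the difference is limited to 2 decimal places (4 s.f.).
Carrying full precision, 83.477 ÷ 5.0109 = 16.6590831986… m; 5.0109 has 5 s.f., so the result keeps min(4, 5) = 4 s.f.
Rounded to 4 significant figures: 16.66 m.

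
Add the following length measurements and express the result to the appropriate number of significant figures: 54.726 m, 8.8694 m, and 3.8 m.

67.4 m

54.726 m + 8.8694 m + 3.8 m = 67.3954 m.
Addition/subtraction keeps the fewest decimal places: 54.726 → 3 decimal places, 8.8694 → 4 decimal places, 3.8 → 1 decimal place; limit is 1.
Rounded to 1 decimal place: 67.4 m.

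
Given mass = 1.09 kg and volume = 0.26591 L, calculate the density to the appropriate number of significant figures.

4.10 kg/L

density = 1.09 kg ÷ 0.26591 L = 4.09913128502… kg/L.
1.09 has 3 significant figures; 0.26591 has 5.
Division/multiplication keeps the fewest: 3 significant figures.
Rounded: 4.10 kg/L.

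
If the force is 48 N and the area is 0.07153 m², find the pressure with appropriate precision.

pressure = 48 N ÷ 0.07153 m² = 671.047113099… Pa.
48 has 2 significant figures; 0.07153 has 4.
Division/multiplication keeps the fewest: 2 significant figures.
Rounded: 6.7 × 10² Pa.

6.7 × 10² Pa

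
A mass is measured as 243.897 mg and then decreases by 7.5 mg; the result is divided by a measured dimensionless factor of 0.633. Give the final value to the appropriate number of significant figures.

373 mg

243.897 mg − 7.5 mg = 236.397 mg; the difference is limited to 1 decimal place (4 s.f.).
Carrying full precision, 236.397 ÷ 0.633 = 373.454976303… mg; 0.633 has 3 s.f., so the result keeps min(4, 3) = 3 s.f.
Rounded to 3 significant figures: 373 mg.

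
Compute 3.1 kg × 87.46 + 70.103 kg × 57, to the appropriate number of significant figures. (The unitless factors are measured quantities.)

4.3 × 10³ kg

3.1 × 87.46 = 271.126 → 2.7 × 10² kg (2 s.f., last digit at the 10^1 place).
70.103 × 57 = 3995.871 → 4.0 × 10³ kg (2 s.f., last digit at the 10^2 place).
Sum: 4266.997 kg; keep the coarser place, 10^2.
Result: 4.3 × 10³ kg.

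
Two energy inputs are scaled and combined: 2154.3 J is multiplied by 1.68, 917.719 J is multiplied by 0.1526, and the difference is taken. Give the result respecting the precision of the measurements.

2154.3 × 1.68 = 3619.224 → 3.62 × 10^3 J (3 s.f., last digit at the 10^1 place).
917.719 × 0.1526 = 140.0439194 → 140.0 J (4 s.f., last digit at the 10^-1 place).
Difference: 3479.1800806 J; keep the coarser place, 10^1.
Result: 3.48 × 10^3 J.

3.48 × 10^3 J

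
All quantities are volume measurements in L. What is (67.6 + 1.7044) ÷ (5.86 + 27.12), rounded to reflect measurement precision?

67.6 + 1.7044 = 69.3044, limited to 1 d.p. → 3 s.f.; 5.86 + 27.12 = 32.98, limited to 2 d.p. → 4 s.f.
Carrying full precision, 69.3044 ÷ 32.98 = 2.10140691328…; keep min(3, 4) = 3 s.f.
Rounded to 3 significant figures: 2.10.

2.10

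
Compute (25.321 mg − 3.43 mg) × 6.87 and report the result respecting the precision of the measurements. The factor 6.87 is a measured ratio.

1.50 × 10² mg

25.321 mg − 3.43 mg = 21.891 mg; the difference is limited to 2 decimal places (4 s.f.).
Carrying full precision, 21.891 × 6.87 = 150.39117 mg; 6.87 has 3 s.f., so the result keeps min(4, 3) = 3 s.f.
Rounded to 3 significant figures: 1.50 × 10² mg.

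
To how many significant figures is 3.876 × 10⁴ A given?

4

3.876 × 10⁴: in scientific notation every digit of the coefficient is significant.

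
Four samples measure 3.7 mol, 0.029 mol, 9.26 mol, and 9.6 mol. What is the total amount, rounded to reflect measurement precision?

3.7 mol + 0.029 mol + 9.26 mol + 9.6 mol = 22.589 mol.
Addition/subtraction keeps the fewest decimal places: 3.7 → 1 decimal place, 0.029 → 3 decimal places, 9.26 → 2 decimal places, 9.6 → 1 decimal place; limit is 1.
Rounded to 1 decimal place: 22.6 mol.

22.6 mol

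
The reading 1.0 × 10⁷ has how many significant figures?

1.0 × 10⁷: in scientific notation every digit of the coefficient is significant.

2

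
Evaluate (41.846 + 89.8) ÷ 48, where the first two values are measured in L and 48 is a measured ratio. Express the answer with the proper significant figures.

2.7 L

41.846 L + 89.8 L = 131.646 L; the sum is limited to 1 decimal place (4 s.f.).
Carrying full precision, 131.646 ÷ 48 = 2.742625 L; 48 has 2 s.f., so the result keeps min(4, 2) = 2 s.f.
Rounded to 2 significant figures: 2.7 L.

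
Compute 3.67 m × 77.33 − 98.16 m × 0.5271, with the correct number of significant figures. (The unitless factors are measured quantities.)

3.67 × 77.33 = 283.8011 → 284 m (3 s.f., last digit at the 10^0 place).
98.16 × 0.5271 = 51.740136 → 51.74 m (4 s.f., last digit at the 10^-2 place).
Difference: 232.060964 m; keep the coarser place, 10^0.
Result: 232 m.

232 m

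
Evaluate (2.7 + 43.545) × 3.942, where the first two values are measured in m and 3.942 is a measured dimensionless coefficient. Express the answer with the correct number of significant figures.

1.82 × 10^2 m

2.7 m + 43.545 m = 46.245 m; the sum is limited to 1 decimal place (3 s.f.).
Carrying full precision, 46.245 × 3.942 = 182.29779 m; 3.942 has 4 s.f., so the result keeps min(3, 4) = 3 s.f.
Rounded to 3 significant figures: 1.82 × 10^2 m.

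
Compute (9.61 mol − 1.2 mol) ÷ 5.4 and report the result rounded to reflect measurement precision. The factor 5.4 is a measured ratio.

9.61 mol − 1.2 mol = 8.41 mol; the difference is limited to 1 decimal place (2 s.f.).
Carrying full precision, 8.41 ÷ 5.4 = 1.55740740741… mol; 5.4 has 2 s.f., so the result keeps min(2, 2) = 2 s.f.
Rounded to 2 significant figures: 1.6 mol.

1.6 mol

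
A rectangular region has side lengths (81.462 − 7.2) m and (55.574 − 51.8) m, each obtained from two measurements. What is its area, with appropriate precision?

2.8 × 10² m²

81.462 − 7.2 = 74.262, limited to 1 d.p. → 3 s.f.; 55.574 − 51.8 = 3.774, limited to 1 d.p. → 2 s.f.
Carrying full precision, 74.262 × 3.774 = 280.264788; keep min(3, 2) = 2 s.f.
Rounded to 2 significant figures: 2.8 × 10² m².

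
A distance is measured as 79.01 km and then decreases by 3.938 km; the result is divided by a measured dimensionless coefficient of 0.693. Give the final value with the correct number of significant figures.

1.08 × 10² km

79.01 km − 3.938 km = 75.072 km; the difference is limited to 2 decimal places (4 s.f.).
Carrying full precision, 75.072 ÷ 0.693 = 108.329004329… km; 0.693 has 3 s.f., so the result keeps min(4, 3) = 3 s.f.
Rounded to 3 significant figures: 1.08 × 10² km.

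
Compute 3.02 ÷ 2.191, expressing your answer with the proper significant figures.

1.38

3.02 ÷ 2.191 = 1.3783660429…
Multiplication/division keeps the fewest significant figures: 3.02 → 3 s.f., 2.191 → 4 s.f.; limit is 3.
Rounded to 3 significant figures: 1.38.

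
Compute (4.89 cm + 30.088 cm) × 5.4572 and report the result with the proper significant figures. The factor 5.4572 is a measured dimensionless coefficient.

4.89 cm + 30.088 cm = 34.978 cm; the sum is limited to 2 decimal places (4 s.f.).
Carrying full precision, 34.978 × 5.4572 = 190.8819416 cm; 5.4572 has 5 s.f., so the result keeps min(4, 5) = 4 s.f.
Rounded to 4 significant figures: 190.9 cm.

190.9 cm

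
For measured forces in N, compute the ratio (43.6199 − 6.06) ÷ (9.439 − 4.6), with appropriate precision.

43.6199 − 6.06 = 37.5599, limited to 2 d.p. → 4 s.f.; 9.439 − 4.6 = 4.839, limited to 1 d.p. → 2 s.f.
Carrying full precision, 37.5599 ÷ 4.839 = 7.76191361852…; keep min(4, 2) = 2 s.f.
Rounded to 2 significant figures: 7.8.

7.8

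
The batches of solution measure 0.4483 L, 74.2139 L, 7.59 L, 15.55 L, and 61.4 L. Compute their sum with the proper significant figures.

159.2 L

0.4483 L + 74.2139 L + 7.59 L + 15.55 L + 61.4 L = 159.2022 L.
Addition/subtraction keeps the fewest decimal places: 0.4483 → 4 decimal places, 74.2139 → 4 decimal places, 7.59 → 2 decimal places, 15.55 → 2 decimal places, 61.4 → 1 decimal place; limit is 1.
Rounded to 1 decimal place: 159.2 L.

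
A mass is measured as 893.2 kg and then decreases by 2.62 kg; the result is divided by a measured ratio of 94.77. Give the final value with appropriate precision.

9.397 kg

893.2 kg − 2.62 kg = 890.58 kg; the difference is limited to 1 decimal place (4 s.f.).
Carrying full precision, 890.58 ÷ 94.77 = 9.3972776195… kg; 94.77 has 4 s.f., so the result keeps min(4, 4) = 4 s.f.
Rounded to 4 significant figures: 9.397 kg.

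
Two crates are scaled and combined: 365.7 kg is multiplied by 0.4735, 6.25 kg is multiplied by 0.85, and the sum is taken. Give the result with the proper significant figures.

178.5 kg

365.7 × 0.4735 = 173.15895 → 173.2 kg (4 s.f., last digit at the 10^-1 place).
6.25 × 0.85 = 5.3125 → 5.3 kg (2 s.f., last digit at the 10^-1 place).
Sum: 178.47145 kg; keep the coarser place, 10^-1.
Result: 178.5 kg.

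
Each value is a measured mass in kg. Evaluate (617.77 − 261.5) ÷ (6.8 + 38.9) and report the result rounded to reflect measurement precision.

617.77 − 261.5 = 356.27, limited to 1 d.p. → 4 s.f.; 6.8 + 38.9 = 45.7, limited to 1 d.p. → 3 s.f.
Carrying full precision, 356.27 ÷ 45.7 = 7.79584245077…; keep min(4, 3) = 3 s.f.
Rounded to 3 significant figures: 7.80.

7.80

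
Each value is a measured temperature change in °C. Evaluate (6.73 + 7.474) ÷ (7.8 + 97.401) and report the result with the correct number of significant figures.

1.350 × 10⁻¹

6.73 + 7.474 = 14.204, limited to 2 d.p. → 4 s.f.; 7.8 + 97.401 = 105.201, limited to 1 d.p. → 4 s.f.
Carrying full precision, 14.204 ÷ 105.201 = 0.135017727968…; keep min(4, 4) = 4 s.f.
Rounded to 4 significant figures: 1.350 × 10⁻¹.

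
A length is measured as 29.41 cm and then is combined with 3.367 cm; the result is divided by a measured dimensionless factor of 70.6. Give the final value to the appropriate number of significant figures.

29.41 cm + 3.367 cm = 32.777 cm; the sum is limited to 2 decimal places (4 s.f.).
Carrying full precision, 32.777 ÷ 70.6 = 0.464263456091… cm; 70.6 has 3 s.f., so the result keeps min(4, 3) = 3 s.f.
Rounded to 3 significant figures: 0.464 cm.

0.464 cm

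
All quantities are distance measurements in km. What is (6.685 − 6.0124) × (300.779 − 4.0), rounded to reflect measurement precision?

6.685 − 6.0124 = 0.6726, limited to 3 d.p. → 3 s.f.; 300.779 − 4.0 = 296.779, limited to 1 d.p. → 4 s.f.
Carrying full precision, 0.6726 × 296.779 = 199.6135554; keep min(3, 4) = 3 s.f.
Rounded to 3 significant figures: 200. km².

200. km²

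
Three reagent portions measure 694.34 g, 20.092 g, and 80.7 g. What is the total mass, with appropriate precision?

795.1 g

694.34 g + 20.092 g + 80.7 g = 795.132 g.
Addition/subtraction keeps the fewest decimal places: 694.34 → 2 decimal places, 20.092 → 3 decimal places, 80.7 → 1 decimal place; limit is 1.
Rounded to 1 decimal place: 795.1 g.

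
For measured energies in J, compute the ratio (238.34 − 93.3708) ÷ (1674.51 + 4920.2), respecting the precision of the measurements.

0.021983

238.34 − 93.3708 = 144.9692, limited to 2 d.p. → 5 s.f.; 1674.51 + 4920.2 = 6594.71, limited to 1 d.p. → 5 s.f.
Carrying full precision, 144.9692 ÷ 6594.71 = 0.0219826497299…; keep min(5, 5) = 5 s.f.
Rounded to 5 significant figures: 0.021983.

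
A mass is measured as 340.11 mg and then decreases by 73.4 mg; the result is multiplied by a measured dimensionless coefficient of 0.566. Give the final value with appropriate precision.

151 mg

340.11 mg − 73.4 mg = 266.71 mg; the difference is limited to 1 decimal place (4 s.f.).
Carrying full precision, 266.71 × 0.566 = 150.95786 mg; 0.566 has 3 s.f., so the result keeps min(4, 3) = 3 s.f.
Rounded to 3 significant figures: 151 mg.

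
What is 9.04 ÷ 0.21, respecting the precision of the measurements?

43

9.04 ÷ 0.21 = 43.0476190476…
Multiplication/division keeps the fewest significant figures: 9.04 → 3 s.f., 0.21 → 2 s.f.; limit is 2.
Rounded to 2 significant figures: 43.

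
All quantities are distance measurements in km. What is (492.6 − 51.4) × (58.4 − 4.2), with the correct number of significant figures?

2.39 × 10⁴ km²

492.6 − 51.4 = 441.2, limited to 1 d.p. → 4 s.f.; 58.4 − 4.2 = 54.2, limited to 1 d.p. → 3 s.f.
Carrying full precision, 441.2 × 54.2 = 23913.04; keep min(4, 3) = 3 s.f.
Rounded to 3 significant figures: 2.39 × 10⁴ km².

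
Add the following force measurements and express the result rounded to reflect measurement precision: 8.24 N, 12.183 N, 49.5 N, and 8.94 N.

78.9 N

8.24 N + 12.183 N + 49.5 N + 8.94 N = 78.863 N.
Addition/subtraction keeps the fewest decimal places: 8.24 → 2 decimal places, 12.183 → 3 decimal places, 49.5 → 1 decimal place, 8.94 → 2 decimal places; limit is 1.
Rounded to 1 decimal place: 78.9 N.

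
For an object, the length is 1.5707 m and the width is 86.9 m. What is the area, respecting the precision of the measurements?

area = 1.5707 m × 86.9 m = 136.49383 m².
1.5707 has 5 significant figures; 86.9 has 3.
Division/multiplication keeps the fewest: 3 significant figures.
Rounded: 136 m².

136 m²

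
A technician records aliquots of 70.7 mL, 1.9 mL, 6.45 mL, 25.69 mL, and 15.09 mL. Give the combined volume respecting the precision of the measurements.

70.7 mL + 1.9 mL + 6.45 mL + 25.69 mL + 15.09 mL = 119.83 mL.
Addition/subtraction keeps the fewest decimal places: 70.7 → 1 decimal place, 1.9 → 1 decimal place, 6.45 → 2 decimal places, 25.69 → 2 decimal places, 15.09 → 2 decimal places; limit is 1.
Rounded to 1 decimal place: 119.8 mL.

119.8 mL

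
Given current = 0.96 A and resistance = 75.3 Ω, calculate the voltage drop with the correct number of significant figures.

voltage drop = 0.96 A × 75.3 Ω = 72.288 V.
0.96 has 2 significant figures; 75.3 has 3.
Division/multiplication keeps the fewest: 2 significant figures.
Rounded: 72 V.

72 V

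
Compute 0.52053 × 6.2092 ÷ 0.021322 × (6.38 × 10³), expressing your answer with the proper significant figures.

0.52053 × 6.2092 ÷ 0.021322 × (6.38 × 10³) = 967106.167755…
Multiplication/division keeps the fewest significant figures: 0.52053 → 5 s.f., 6.2092 → 5 s.f., 0.021322 → 5 s.f., 6.38 × 10³ → 3 s.f.; limit is 3.
Rounded to 3 significant figures: 9.67 × 10⁵.

9.67 × 10⁵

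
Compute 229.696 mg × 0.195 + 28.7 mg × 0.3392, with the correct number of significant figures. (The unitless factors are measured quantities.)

229.696 × 0.195 = 44.79072 → 44.8 mg (3 s.f., last digit at the 10^-1 place).
28.7 × 0.3392 = 9.73504 → 9.74 mg (3 s.f., last digit at the 10^-2 place).
Sum: 54.52576 mg; keep the coarser place, 10^-1.
Result: 54.5 mg.

54.5 mg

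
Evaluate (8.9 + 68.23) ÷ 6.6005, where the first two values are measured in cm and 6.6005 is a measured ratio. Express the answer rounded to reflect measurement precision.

8.9 cm + 68.23 cm = 77.13 cm; the sum is limited to 1 decimal place (3 s.f.).
Carrying full precision, 77.13 ÷ 6.6005 = 11.6854783729… cm; 6.6005 has 5 s.f., so the result keeps min(3, 5) = 3 s.f.
Rounded to 3 significant figures: 11.7 cm.

11.7 cm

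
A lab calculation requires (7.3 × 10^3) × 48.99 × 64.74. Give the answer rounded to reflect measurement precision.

2.3 × 10^7

(7.3 × 10^3) × 48.99 × 64.74 = 23152771.98
Multiplication/division keeps the fewest significant figures: 7.3 × 10^3 → 2 s.f., 48.99 → 4 s.f., 64.74 → 4 s.f.; limit is 2.
Rounded to 2 significant figures: 2.3 × 10^7.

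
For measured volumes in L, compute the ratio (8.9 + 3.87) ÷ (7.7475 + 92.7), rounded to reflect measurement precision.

8.9 + 3.87 = 12.77, limited to 1 d.p. → 3 s.f.; 7.7475 + 92.7 = 100.4475, limited to 1 d.p. → 4 s.f.
Carrying full precision, 12.77 ÷ 100.4475 = 0.12713108838…; keep min(3, 4) = 3 s.f.
Rounded to 3 significant figures: 0.127.

0.127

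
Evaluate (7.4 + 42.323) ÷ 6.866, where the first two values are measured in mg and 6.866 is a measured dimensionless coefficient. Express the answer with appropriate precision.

7.24 mg

7.4 mg + 42.323 mg = 49.723 mg; the sum is limited to 1 decimal place (3 s.f.).
Carrying full precision, 49.723 ÷ 6.866 = 7.24191669094… mg; 6.866 has 4 s.f., so the result keeps min(3, 4) = 3 s.f.
Rounded to 3 significant figures: 7.24 mg.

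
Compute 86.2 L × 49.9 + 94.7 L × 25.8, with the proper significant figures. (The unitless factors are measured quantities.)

6.74 × 10^3 L

86.2 × 49.9 = 4301.38 → 4.30 × 10^3 L (3 s.f., last digit at the 10^1 place).
94.7 × 25.8 = 2443.26 → 2.44 × 10^3 L (3 s.f., last digit at the 10^1 place).
Sum: 6744.64 L; keep the coarser place, 10^1.
Result: 6.74 × 10^3 L.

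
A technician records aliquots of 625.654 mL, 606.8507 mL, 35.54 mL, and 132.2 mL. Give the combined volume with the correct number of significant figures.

625.654 mL + 606.8507 mL + 35.54 mL + 132.2 mL = 1400.2447 mL.
Addition/subtraction keeps the fewest decimal places: 625.654 → 3 decimal places, 606.8507 → 4 decimal places, 35.54 → 2 decimal places, 132.2 → 1 decimal place; limit is 1.
Rounded to 1 decimal place: 1.4002 × 10^3 mL.

1.4002 × 10^3 mL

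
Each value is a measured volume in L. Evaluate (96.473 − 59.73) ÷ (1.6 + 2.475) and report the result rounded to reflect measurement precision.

9.0

96.473 − 59.73 = 36.743, limited to 2 d.p. → 4 s.f.; 1.6 + 2.475 = 4.075, limited to 1 d.p. → 2 s.f.
Carrying full precision, 36.743 ÷ 4.075 = 9.01668711656…; keep min(4, 2) = 2 s.f.
Rounded to 2 significant figures: 9.0.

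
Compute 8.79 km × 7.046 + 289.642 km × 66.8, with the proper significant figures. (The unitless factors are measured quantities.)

1.94 × 10⁴ km

8.79 × 7.046 = 61.93434 → 61.9 km (3 s.f., last digit at the 10^-1 place).
289.642 × 66.8 = 19348.0856 → 1.93 × 10⁴ km (3 s.f., last digit at the 10^2 place).
Sum: 19410.01994 km; keep the coarser place, 10^2.
Result: 1.94 × 10⁴ km.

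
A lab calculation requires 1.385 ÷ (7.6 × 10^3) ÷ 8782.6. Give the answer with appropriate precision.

2.1 × 10^-8

1.385 ÷ (7.6 × 10^3) ÷ 8782.6 = 2.07497599919 × 10^-8…
Multiplication/division keeps the fewest significant figures: 1.385 → 4 s.f., 7.6 × 10^3 → 2 s.f., 8782.6 → 5 s.f.; limit is 2.
Rounded to 2 significant figures: 2.1 × 10^-8.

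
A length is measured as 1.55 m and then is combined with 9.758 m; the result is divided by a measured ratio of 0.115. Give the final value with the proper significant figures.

1.55 m + 9.758 m = 11.308 m; the sum is limited to 2 decimal places (4 s.f.).
Carrying full precision, 11.308 ÷ 0.115 = 98.3304347826… m; 0.115 has 3 s.f., so the result keeps min(4, 3) = 3 s.f.
Rounded to 3 significant figures: 98.3 m.

98.3 m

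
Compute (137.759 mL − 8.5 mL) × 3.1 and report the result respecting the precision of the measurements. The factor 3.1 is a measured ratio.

137.759 mL − 8.5 mL = 129.259 mL; the difference is limited to 1 decimal place (4 s.f.).
Carrying full precision, 129.259 × 3.1 = 400.7029 mL; 3.1 has 2 s.f., so the result keeps min(4, 2) = 2 s.f.
Rounded to 2 significant figures: 4.0 × 10² mL.

4.0 × 10² mL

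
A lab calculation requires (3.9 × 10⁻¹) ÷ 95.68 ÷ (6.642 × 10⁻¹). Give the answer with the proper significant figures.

0.0061

(3.9 × 10⁻¹) ÷ 95.68 ÷ (6.642 × 10⁻¹) = 0.00613683673069…
Multiplication/division keeps the fewest significant figures: 3.9 × 10⁻¹ → 2 s.f., 95.68 → 4 s.f., 6.642 × 10⁻¹ → 4 s.f.; limit is 2.
Rounded to 2 significant figures: 0.0061.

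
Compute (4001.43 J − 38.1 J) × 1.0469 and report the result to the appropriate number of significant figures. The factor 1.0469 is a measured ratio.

4149.2 J

4001.43 J − 38.1 J = 3963.33 J; the difference is limited to 1 decimal place (5 s.f.).
Carrying full precision, 3963.33 × 1.0469 = 4149.210177 J; 1.0469 has 5 s.f., so the result keeps min(5, 5) = 5 s.f.
Rounded to 5 significant figures: 4149.2 J.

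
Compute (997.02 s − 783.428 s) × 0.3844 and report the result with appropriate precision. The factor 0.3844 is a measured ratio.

82.10 s

997.02 s − 783.428 s = 213.592 s; the difference is limited to 2 decimal places (5 s.f.).
Carrying full precision, 213.592 × 0.3844 = 82.1047648 s; 0.3844 has 4 s.f., so the result keeps min(5, 4) = 4 s.f.
Rounded to 4 significant figures: 82.10 s.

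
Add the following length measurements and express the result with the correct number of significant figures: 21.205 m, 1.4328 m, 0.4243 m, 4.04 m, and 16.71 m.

21.205 m + 1.4328 m + 0.4243 m + 4.04 m + 16.71 m = 43.8121 m.
Addition/subtraction keeps the fewest decimal places: 21.205 → 3 decimal places, 1.4328 → 4 decimal places, 0.4243 → 4 decimal places, 4.04 → 2 decimal places, 16.71 → 2 decimal places; limit is 2.
Rounded to 2 decimal places: 43.81 m.

43.81 m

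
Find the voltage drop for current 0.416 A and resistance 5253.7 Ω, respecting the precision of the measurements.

voltage drop = 0.416 A × 5253.7 Ω = 2185.5392 V.
0.416 has 3 significant figures; 5253.7 has 5.
Division/multiplication keeps the fewest: 3 significant figures.
Rounded: 2.19 × 10^3 V.

2.19 × 10^3 V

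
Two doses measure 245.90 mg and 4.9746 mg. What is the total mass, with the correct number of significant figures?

250.87 mg

245.90 mg + 4.9746 mg = 250.8746 mg.
Addition/subtraction keeps the fewest decimal places: 245.90 → 2 decimal places, 4.9746 → 4 decimal places; limit is 2.
Rounded to 2 decimal places: 250.87 mg.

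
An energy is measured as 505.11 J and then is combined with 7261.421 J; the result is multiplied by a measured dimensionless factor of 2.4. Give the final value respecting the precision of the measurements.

1.9 × 10⁴ J

505.11 J + 7261.421 J = 7766.531 J; the sum is limited to 2 decimal places (6 s.f.).
Carrying full precision, 7766.531 × 2.4 = 18639.6744 J; 2.4 has 2 s.f., so the result keeps min(6, 2) = 2 s.f.
Rounded to 2 significant figures: 1.9 × 10⁴ J.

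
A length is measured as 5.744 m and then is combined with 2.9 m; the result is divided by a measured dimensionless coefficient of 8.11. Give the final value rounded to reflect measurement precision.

5.744 m + 2.9 m = 8.644 m; the sum is limited to 1 decimal place (2 s.f.).
Carrying full precision, 8.644 ÷ 8.11 = 1.06584463625… m; 8.11 has 3 s.f., so the result keeps min(2, 3) = 2 s.f.
Rounded to 2 significant figures: 1.1 m.

1.1 m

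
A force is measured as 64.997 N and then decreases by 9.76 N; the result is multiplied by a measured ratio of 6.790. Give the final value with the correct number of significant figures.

64.997 N − 9.76 N = 55.237 N; the difference is limited to 2 decimal places (4 s.f.).
Carrying full precision, 55.237 × 6.790 = 375.05923 N; 6.790 has 4 s.f., so the result keeps min(4, 4) = 4 s.f.
Rounded to 4 significant figures: 375.1 N.

375.1 N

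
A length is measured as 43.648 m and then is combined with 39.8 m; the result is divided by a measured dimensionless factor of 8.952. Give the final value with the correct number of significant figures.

43.648 m + 39.8 m = 83.448 m; the sum is limited to 1 decimal place (3 s.f.).
Carrying full precision, 83.448 ÷ 8.952 = 9.32171581769… m; 8.952 has 4 s.f., so the result keeps min(3, 4) = 3 s.f.
Rounded to 3 significant figures: 9.32 m.

9.32 m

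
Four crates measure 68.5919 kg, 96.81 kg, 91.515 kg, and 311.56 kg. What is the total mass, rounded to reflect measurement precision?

5.6848 × 10^2 kg

68.5919 kg + 96.81 kg + 91.515 kg + 311.56 kg = 568.4769 kg.
Addition/subtraction keeps the fewest decimal places: 68.5919 → 4 decimal places, 96.81 → 2 decimal places, 91.515 → 3 decimal places, 311.56 → 2 decimal places; limit is 2.
Rounded to 2 decimal places: 5.6848 × 10^2 kg.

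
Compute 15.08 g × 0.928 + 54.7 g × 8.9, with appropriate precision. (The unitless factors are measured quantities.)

5.0 × 10² g

15.08 × 0.928 = 13.99424 → 14.0 g (3 s.f., last digit at the 10^-1 place).
54.7 × 8.9 = 486.83 → 4.9 × 10² g (2 s.f., last digit at the 10^1 place).
Sum: 500.82424 g; keep the coarser place, 10^1.
Result: 5.0 × 10² g.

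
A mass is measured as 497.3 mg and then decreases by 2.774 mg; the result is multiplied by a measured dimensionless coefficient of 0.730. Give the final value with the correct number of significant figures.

497.3 mg − 2.774 mg = 494.526 mg; the difference is limited to 1 decimal place (4 s.f.).
Carrying full precision, 494.526 × 0.730 = 361.00398 mg; 0.730 has 3 s.f., so the result keeps min(4, 3) = 3 s.f.
Rounded to 3 significant figures: 361 mg.

361 mg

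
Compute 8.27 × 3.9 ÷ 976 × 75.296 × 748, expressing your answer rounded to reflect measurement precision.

8.27 × 3.9 ÷ 976 × 75.296 × 748 = 1861.20325023…
Multiplication/division keeps the fewest significant figures: 8.27 → 3 s.f., 3.9 → 2 s.f., 976 → 3 s.f., 75.296 → 5 s.f., 748 → 3 s.f.; limit is 2.
Rounded to 2 significant figures: 1.9 × 10^3.

1.9 × 10^3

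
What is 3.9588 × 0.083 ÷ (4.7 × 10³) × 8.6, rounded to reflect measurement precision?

3.9588 × 0.083 ÷ (4.7 × 10³) × 8.6 = 0.000601232221277…
Multiplication/division keeps the fewest significant figures: 3.9588 → 5 s.f., 0.083 → 2 s.f., 4.7 × 10³ → 2 s.f., 8.6 → 2 s.f.; limit is 2.
Rounded to 2 significant figures: 6.0 × 10⁻⁴.

6.0 × 10⁻⁴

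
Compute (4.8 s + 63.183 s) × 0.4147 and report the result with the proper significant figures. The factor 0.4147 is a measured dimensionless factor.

4.8 s + 63.183 s = 67.983 s; the sum is limited to 1 decimal place (3 s.f.).
Carrying full precision, 67.983 × 0.4147 = 28.1925501 s; 0.4147 has 4 s.f., so the result keeps min(3, 4) = 3 s.f.
Rounded to 3 significant figures: 28.2 s.

28.2 s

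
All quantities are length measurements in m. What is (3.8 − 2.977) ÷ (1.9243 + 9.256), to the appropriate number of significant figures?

3.8 − 2.977 = 0.823, limited to 1 d.p. → 1 s.f.; 1.9243 + 9.256 = 11.1803, limited to 3 d.p. → 5 s.f.
Carrying full precision, 0.823 ÷ 11.1803 = 0.0736116204395…; keep min(1, 5) = 1 s.f.
Rounded to 1 significant figure: 0.07.

0.07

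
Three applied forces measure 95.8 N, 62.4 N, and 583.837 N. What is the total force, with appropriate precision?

742.0 N

95.8 N + 62.4 N + 583.837 N = 742.037 N.
Addition/subtraction keeps the fewest decimal places: 95.8 → 1 decimal place, 62.4 → 1 decimal place, 583.837 → 3 decimal places; limit is 1.
Rounded to 1 decimal place: 742.0 N.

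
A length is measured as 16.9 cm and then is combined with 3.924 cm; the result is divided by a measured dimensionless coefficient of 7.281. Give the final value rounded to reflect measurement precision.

2.86 cm

16.9 cm + 3.924 cm = 20.824 cm; the sum is limited to 1 decimal place (3 s.f.).
Carrying full precision, 20.824 ÷ 7.281 = 2.86004669688… cm; 7.281 has 4 s.f., so the result keeps min(3, 4) = 3 s.f.
Rounded to 3 significant figures: 2.86 cm.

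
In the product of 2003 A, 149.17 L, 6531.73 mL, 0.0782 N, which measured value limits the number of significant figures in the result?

0.0782 N

2003 A → 4 s.f.; 149.17 L → 5 s.f.; 6531.73 mL → 6 s.f.; 0.0782 N → 3 s.f.
The fewest is 3 significant figures, from 0.0782 N.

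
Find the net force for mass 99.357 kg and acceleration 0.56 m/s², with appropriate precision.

56 N

net force = 99.357 kg × 0.56 m/s² = 55.63992 N.
99.357 has 5 significant figures; 0.56 has 2.
Division/multiplication keeps the fewest: 2 significant figures.
Rounded: 56 N.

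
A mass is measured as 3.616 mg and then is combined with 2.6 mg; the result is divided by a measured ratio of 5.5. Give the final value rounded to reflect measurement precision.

1.1 mg

3.616 mg + 2.6 mg = 6.216 mg; the sum is limited to 1 decimal place (2 s.f.).
Carrying full precision, 6.216 ÷ 5.5 = 1.13018181818… mg; 5.5 has 2 s.f., so the result keeps min(2, 2) = 2 s.f.
Rounded to 2 significant figures: 1.1 mg.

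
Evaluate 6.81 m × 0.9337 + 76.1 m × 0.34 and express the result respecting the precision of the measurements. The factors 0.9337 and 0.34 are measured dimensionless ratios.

32 m

6.81 × 0.9337 = 6.358497 → 6.36 m (3 s.f., last digit at the 10^-2 place).
76.1 × 0.34 = 25.874 → 26 m (2 s.f., last digit at the 10^0 place).
Sum: 32.232497 m; keep the coarser place, 10^0.
Result: 32 m.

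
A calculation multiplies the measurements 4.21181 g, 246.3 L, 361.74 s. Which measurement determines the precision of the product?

246.3 L

4.21181 g → 6 s.f.; 246.3 L → 4 s.f.; 361.74 s → 5 s.f.
The fewest is 4 significant figures, from 246.3 L.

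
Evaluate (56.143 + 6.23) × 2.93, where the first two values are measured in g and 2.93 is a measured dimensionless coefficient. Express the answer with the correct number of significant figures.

183 g

56.143 g + 6.23 g = 62.373 g; the sum is limited to 2 decimal places (4 s.f.).
Carrying full precision, 62.373 × 2.93 = 182.75289 g; 2.93 has 3 s.f., so the result keeps min(4, 3) = 3 s.f.
Rounded to 3 significant figures: 183 g.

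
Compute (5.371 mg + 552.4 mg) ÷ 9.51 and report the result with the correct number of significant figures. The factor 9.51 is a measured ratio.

58.7 mg

5.371 mg + 552.4 mg = 557.771 mg; the sum is limited to 1 decimal place (4 s.f.).
Carrying full precision, 557.771 ÷ 9.51 = 58.6509989485… mg; 9.51 has 3 s.f., so the result keeps min(4, 3) = 3 s.f.
Rounded to 3 significant figures: 58.7 mg.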